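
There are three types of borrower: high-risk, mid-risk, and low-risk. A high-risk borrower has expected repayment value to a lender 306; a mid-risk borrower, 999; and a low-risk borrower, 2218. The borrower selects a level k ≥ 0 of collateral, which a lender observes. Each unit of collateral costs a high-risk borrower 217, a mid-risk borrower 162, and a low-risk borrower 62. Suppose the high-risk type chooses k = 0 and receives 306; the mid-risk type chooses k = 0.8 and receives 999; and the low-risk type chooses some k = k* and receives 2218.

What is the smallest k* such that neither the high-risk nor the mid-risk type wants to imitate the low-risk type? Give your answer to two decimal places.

Mid-risk type (on-path payoff 999 − 162×0.8 = 869.4) won't mimic when 869.4 ≥ 2218 − 162·k*, i.e. k* ≥ 8.32.
High-risk type (on-path payoff 306) won't mimic when 306 ≥ 2218 − 217·k*, i.e. k* ≥ 8.81.
Both must hold, so k* = max(8.81, 8.32) = 8.81. The high-risk type's constraint binds.

8.81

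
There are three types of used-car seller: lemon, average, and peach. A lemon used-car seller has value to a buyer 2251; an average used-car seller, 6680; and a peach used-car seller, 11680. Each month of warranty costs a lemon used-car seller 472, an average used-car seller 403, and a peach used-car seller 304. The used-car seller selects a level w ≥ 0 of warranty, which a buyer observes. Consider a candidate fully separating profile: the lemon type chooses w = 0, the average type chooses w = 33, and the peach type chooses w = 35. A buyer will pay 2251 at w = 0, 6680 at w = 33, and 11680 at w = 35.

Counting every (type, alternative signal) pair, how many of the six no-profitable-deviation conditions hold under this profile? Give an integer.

Average (own payoff 6680 − 403×33 = -6619): to w=0 gives 2251 → profitable ✗; to w=35 gives 11680 − 403×35 = -2425 → profitable ✗.
Lemon (own payoff 2251): to w=33 gives 6680 − 472×33 = -8896 → no gain ✓; to w=35 gives 11680 − 472×35 = -4840 → no gain ✓.
Peach (own payoff 11680 − 304×35 = 1040): to w=0 gives 2251 → profitable ✗; to w=33 gives 6680 − 304×33 = -3352 → no gain ✓.
3 of the 6 constraints hold; not an equilibrium.

3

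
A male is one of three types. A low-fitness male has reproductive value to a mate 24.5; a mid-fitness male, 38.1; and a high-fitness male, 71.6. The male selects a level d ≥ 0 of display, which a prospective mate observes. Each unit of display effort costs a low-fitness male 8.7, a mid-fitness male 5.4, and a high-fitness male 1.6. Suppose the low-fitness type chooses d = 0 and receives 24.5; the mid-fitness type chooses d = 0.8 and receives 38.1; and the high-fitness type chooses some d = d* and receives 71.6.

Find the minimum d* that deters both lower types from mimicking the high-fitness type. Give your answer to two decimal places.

7.00

Low-fitness type (on-path payoff 24.5) won't mimic when 24.5 ≥ 71.6 − 8.7·d*, i.e. d* ≥ 5.41.
Mid-fitness type (on-path payoff 38.1 − 5.4×0.8 = 33.78) won't mimic when 33.78 ≥ 71.6 − 5.4·d*, i.e. d* ≥ 7.00.
Both must hold, so d* = max(5.41, 7.00) = 7.00. The mid-fitness type's constraint binds.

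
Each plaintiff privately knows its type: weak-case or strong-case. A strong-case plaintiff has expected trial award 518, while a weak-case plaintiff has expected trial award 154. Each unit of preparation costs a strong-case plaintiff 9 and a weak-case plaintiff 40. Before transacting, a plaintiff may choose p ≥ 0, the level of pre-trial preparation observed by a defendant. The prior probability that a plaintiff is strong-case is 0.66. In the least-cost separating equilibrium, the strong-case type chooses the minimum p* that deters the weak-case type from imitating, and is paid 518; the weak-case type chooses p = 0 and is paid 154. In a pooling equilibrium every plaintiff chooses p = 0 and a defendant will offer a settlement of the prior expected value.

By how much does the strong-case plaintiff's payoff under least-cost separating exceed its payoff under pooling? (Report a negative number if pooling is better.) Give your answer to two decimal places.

41.86

Least-cost separating signal: p* solves 154 = 518 − 40·p*, so p* = (518 − 154)/40 = 9.1.
Strong-case type's separating payoff: 518 − 9 × p* = 518 − 9 × (518 − 154)/40 = 518 − 3276/40 = 436.1.
Pooling payoff: 0.66 × 518 + 0.34 × 154 = 394.24.
Difference: 436.1 − 394.24 = 41.86.
The strong-case type prefers to separate.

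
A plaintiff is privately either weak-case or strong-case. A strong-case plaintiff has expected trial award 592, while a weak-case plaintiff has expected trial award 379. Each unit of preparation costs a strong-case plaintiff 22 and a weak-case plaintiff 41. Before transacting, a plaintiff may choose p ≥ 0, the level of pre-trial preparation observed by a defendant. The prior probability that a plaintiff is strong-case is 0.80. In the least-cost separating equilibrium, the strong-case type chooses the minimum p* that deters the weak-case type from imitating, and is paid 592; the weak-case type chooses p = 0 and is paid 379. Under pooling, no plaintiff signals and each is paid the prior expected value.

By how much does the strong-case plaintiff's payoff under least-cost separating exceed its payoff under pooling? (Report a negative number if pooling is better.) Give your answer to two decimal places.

Least-cost separating signal: p* solves 379 = 592 − 41·p*, so p* = (592 − 379)/41 ≈ 5.1951.
Strong-case type's separating payoff: 592 − 22 × p* = 592 − 22 × (592 − 379)/41 = 592 − 4686/41 ≈ 477.7073.
Pooling payoff: 0.80 × 592 + 0.20 × 379 = 549.4.
Difference: 477.7073 − 549.4 = -71.6927, i.e. -71.69 to two decimal places.
The strong-case type would prefer the pooling outcome.

-71.69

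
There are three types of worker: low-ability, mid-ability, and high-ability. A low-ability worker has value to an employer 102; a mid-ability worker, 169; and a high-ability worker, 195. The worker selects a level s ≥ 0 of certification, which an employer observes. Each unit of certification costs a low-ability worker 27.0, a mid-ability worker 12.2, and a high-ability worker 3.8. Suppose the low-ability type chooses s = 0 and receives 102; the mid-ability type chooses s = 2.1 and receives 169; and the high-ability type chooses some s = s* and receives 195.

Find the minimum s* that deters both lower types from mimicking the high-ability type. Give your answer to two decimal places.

Mid-ability type (on-path payoff 169 − 12.2×2.1 = 143.38) won't mimic when 143.38 ≥ 195 − 12.2·s*, i.e. s* ≥ 4.23.
Low-ability type (on-path payoff 102) won't mimic when 102 ≥ 195 − 27.0·s*, i.e. s* ≥ 3.44.
Both must hold, so s* = max(3.44, 4.23) = 4.23. The mid-ability type's constraint binds.

4.23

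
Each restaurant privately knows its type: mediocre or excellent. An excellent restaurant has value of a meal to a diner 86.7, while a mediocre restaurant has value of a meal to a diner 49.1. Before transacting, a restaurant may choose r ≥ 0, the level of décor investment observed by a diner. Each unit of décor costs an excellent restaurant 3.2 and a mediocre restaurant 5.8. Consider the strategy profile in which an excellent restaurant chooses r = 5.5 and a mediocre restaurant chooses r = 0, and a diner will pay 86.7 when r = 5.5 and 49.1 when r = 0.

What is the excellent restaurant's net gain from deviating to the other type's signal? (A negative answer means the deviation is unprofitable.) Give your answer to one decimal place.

Playing r = 5.5 the excellent restaurant receives 86.7 − 3.2 × 5.5 = 69.1.
Deviating to r = 0 yields 49.1 instead.
Gain from deviating: 49.1 − 69.1 = -20.0.
The gain is negative, so the excellent type's incentive-compatibility constraint is satisfied.

-20.0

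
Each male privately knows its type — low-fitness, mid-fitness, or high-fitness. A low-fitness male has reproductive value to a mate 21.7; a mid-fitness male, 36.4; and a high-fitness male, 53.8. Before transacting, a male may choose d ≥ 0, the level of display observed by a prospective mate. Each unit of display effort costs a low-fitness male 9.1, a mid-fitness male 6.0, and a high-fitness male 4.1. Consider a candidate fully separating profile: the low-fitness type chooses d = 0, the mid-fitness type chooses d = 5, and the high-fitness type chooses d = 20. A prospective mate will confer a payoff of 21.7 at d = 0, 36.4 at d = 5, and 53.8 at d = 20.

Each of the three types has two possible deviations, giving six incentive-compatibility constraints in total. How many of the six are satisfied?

Mid-fitness (own payoff 36.4 − 6.0×5 = 6.4): to d=0 gives 21.7 → profitable ✗; to d=20 gives 53.8 − 6.0×20 = -66.2 → no gain ✓.
Low-fitness (own payoff 21.7): to d=5 gives 36.4 − 9.1×5 = -9.1 → no gain ✓; to d=20 gives 53.8 − 9.1×20 = -128.2 → no gain ✓.
High-fitness (own payoff 53.8 − 4.1×20 = -28.2): to d=0 gives 21.7 → profitable ✗; to d=5 gives 36.4 − 4.1×5 = 15.9 → profitable ✗.
3 of the 6 constraints hold; not an equilibrium.

3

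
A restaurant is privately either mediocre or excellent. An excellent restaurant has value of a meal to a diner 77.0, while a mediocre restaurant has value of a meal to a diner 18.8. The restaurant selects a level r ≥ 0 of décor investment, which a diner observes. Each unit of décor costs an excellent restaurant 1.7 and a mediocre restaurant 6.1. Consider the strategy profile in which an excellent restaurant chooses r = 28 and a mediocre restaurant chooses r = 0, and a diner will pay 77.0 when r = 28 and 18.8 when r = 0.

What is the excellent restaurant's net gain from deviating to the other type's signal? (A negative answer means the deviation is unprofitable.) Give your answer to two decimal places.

Playing r = 28 the excellent restaurant receives 77.0 − 1.7 × 28 = 29.4.
Deviating to r = 0 yields 18.8 instead.
Gain from deviating: 18.8 − 29.4 = -10.60.
The gain is negative, so the excellent type's incentive-compatibility constraint is satisfied.

-10.60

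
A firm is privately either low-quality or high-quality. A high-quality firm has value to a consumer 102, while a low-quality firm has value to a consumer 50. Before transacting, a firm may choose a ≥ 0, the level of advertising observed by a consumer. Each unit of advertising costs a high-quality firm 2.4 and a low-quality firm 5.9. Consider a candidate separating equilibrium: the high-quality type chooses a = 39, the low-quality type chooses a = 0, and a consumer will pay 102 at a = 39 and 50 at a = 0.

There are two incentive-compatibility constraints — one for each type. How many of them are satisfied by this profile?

1

High-quality type: signal → 102 − 2.4 × 39 = 8.4; deviate to 0 → 50. IC fails (8.4 < 50).
Low-quality type: stay at 0 → 50; mimic → 102 − 5.9 × 39 = -128.1. IC holds (50 ≥ -128.1).
1 of 2 constraints hold, so this profile is not an equilibrium.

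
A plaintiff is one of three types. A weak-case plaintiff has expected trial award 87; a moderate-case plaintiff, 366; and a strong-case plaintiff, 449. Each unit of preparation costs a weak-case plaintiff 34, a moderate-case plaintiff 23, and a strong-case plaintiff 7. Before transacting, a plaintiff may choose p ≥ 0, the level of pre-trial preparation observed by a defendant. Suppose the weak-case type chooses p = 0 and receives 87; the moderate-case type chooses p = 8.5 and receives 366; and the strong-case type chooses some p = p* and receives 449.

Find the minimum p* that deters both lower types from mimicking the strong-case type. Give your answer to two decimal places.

Moderate-case type (on-path payoff 366 − 23×8.5 = 170.5) won't mimic when 170.5 ≥ 449 − 23·p*, i.e. p* ≥ 12.11.
Weak-case type (on-path payoff 87) won't mimic when 87 ≥ 449 − 34·p*, i.e. p* ≥ 10.65.
Both must hold, so p* = max(10.65, 12.11) = 12.11. The moderate-case type's constraint binds.

12.11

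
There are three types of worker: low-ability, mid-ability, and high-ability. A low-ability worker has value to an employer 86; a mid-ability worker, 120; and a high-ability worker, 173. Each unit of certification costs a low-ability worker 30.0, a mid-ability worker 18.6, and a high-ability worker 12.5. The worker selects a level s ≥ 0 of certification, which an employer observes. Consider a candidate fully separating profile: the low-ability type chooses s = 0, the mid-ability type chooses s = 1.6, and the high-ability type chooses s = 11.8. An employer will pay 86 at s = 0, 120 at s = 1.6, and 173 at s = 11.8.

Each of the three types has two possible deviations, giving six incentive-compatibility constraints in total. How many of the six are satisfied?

4

Low-ability (own payoff 86): to s=1.6 gives 120 − 30.0×1.6 = 72 → no gain ✓; to s=11.8 gives 173 − 30.0×11.8 = -181 → no gain ✓.
Mid-ability (own payoff 120 − 18.6×1.6 = 90.24): to s=0 gives 86 → no gain ✓; to s=11.8 gives 173 − 18.6×11.8 = -46.48 → no gain ✓.
High-ability (own payoff 173 − 12.5×11.8 = 25.5): to s=0 gives 86 → profitable ✗; to s=1.6 gives 120 − 12.5×1.6 = 100 → profitable ✗.
4 of the 6 constraints hold; not an equilibrium.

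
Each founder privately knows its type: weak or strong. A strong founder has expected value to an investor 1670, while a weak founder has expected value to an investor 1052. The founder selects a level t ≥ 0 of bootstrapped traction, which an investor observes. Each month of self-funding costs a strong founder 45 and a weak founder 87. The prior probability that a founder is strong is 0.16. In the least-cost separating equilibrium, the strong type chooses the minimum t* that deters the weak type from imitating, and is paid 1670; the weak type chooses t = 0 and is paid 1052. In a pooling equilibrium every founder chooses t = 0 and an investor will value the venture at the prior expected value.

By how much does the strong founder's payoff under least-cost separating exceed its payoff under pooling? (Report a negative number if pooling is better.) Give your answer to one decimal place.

Least-cost separating signal: t* solves 1052 = 1670 − 87·t*, so t* = (1670 − 1052)/87 ≈ 7.1034.
Strong type's separating payoff: 1670 − 45 × t* = 1670 − 45 × (1670 − 1052)/87 = 1670 − 27810/87 ≈ 1350.345.
Pooling payoff: 0.16 × 1670 + 0.84 × 1052 = 1150.88.
Difference: 1350.345 − 1150.88 = 199.465, i.e. 199.5 to one decimal place.
The strong type prefers to separate.

199.5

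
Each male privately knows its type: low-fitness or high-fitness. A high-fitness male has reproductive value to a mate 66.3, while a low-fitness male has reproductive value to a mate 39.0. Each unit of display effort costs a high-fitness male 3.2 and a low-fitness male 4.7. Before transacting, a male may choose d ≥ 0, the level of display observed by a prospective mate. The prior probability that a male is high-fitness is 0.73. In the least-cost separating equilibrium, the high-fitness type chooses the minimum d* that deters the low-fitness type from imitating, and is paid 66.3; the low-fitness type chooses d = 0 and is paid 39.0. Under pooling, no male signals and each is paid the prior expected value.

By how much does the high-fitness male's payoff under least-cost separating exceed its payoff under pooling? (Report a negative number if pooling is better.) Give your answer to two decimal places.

-11.22

Least-cost separating signal: d* solves 39.0 = 66.3 − 4.7·d*, so d* = (66.3 − 39.0)/4.7 ≈ 5.8085.
High-fitness type's separating payoff: 66.3 − 3.2 × d* = 66.3 − 3.2 × (66.3 − 39.0)/4.7 = 66.3 − 87.36/4.7 ≈ 47.7128.
Pooling payoff: 0.73 × 66.3 + 0.27 × 39.0 = 58.929.
Difference: 47.7128 − 58.929 = -11.2162, i.e. -11.22 to two decimal places.
The high-fitness type would prefer the pooling outcome.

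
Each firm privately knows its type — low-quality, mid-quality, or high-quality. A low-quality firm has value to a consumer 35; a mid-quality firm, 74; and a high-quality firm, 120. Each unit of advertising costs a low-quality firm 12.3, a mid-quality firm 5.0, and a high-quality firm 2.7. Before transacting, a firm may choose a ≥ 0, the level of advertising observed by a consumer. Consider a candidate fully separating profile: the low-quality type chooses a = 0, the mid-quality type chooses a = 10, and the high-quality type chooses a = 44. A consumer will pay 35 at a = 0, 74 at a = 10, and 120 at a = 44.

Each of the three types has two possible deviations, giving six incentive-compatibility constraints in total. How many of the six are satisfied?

3

High-quality (own payoff 120 − 2.7×44 = 1.2): to a=0 gives 35 → profitable ✗; to a=10 gives 74 − 2.7×10 = 47 → profitable ✗.
Mid-quality (own payoff 74 − 5.0×10 = 24): to a=0 gives 35 → profitable ✗; to a=44 gives 120 − 5.0×44 = -100 → no gain ✓.
Low-quality (own payoff 35): to a=10 gives 74 − 12.3×10 = -49 → no gain ✓; to a=44 gives 120 − 12.3×44 = -421.2 → no gain ✓.
3 of the 6 constraints hold; not an equilibrium.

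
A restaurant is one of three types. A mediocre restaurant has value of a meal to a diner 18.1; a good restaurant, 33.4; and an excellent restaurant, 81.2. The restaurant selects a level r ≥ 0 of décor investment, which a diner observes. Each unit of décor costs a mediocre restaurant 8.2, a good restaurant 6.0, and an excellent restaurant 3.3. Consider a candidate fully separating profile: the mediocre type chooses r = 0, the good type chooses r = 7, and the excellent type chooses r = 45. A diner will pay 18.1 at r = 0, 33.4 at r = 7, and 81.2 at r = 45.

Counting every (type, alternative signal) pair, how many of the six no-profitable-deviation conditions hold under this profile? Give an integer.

Good (own payoff 33.4 − 6.0×7 = -8.6): to r=0 gives 18.1 → profitable ✗; to r=45 gives 81.2 − 6.0×45 = -188.8 → no gain ✓.
Mediocre (own payoff 18.1): to r=7 gives 33.4 − 8.2×7 = -24 → no gain ✓; to r=45 gives 81.2 − 8.2×45 = -287.8 → no gain ✓.
Excellent (own payoff 81.2 − 3.3×45 = -67.3): to r=0 gives 18.1 → profitable ✗; to r=7 gives 33.4 − 3.3×7 = 10.3 → profitable ✗.
3 of the 6 constraints hold; not an equilibrium.

3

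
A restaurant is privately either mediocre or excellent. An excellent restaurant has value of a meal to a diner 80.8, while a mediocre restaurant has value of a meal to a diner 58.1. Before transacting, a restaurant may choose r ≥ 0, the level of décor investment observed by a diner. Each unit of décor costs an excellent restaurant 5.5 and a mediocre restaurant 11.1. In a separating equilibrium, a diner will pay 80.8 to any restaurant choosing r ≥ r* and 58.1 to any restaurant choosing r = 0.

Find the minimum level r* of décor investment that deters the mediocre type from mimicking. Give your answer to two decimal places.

A mediocre restaurant choosing r = 0 receives 58.1.
Imitating at r* instead would pay 80.8 at cost 11.1·r*, netting 80.8 − 11.1·r*.
Indifference: 58.1 = 80.8 − 11.1·r*, so r* = (80.8 − 58.1) / 11.1 ≈ 2.05.
This is the mediocre type's binding incentive-compatibility constraint; any r ≥ 2.05 sustains separation on that side.

2.05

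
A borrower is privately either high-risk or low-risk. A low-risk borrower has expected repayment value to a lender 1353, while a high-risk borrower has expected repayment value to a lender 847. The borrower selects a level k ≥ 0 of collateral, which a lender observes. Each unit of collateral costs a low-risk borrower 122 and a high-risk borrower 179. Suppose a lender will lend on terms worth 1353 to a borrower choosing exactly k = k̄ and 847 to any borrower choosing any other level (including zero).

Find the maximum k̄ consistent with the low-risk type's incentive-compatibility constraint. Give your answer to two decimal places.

4.15

Choosing k̄ yields the low-risk type 1353 − 122·k̄; choosing zero yields 847.
The low-risk type is indifferent at 1353 − 122·k̄ = 847, i.e. k̄ = (1353 − 847) / 122 ≈ 4.15.
For any k̄ above 4.15 the low-risk type would rather pool at zero, so separation collapses.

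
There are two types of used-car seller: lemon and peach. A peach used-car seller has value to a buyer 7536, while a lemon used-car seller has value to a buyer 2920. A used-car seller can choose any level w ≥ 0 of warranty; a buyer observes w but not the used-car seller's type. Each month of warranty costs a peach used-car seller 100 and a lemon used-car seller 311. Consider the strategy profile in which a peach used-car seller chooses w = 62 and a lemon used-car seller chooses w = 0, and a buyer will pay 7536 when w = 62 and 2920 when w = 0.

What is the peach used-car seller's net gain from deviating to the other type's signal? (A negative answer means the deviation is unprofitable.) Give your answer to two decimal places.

Playing w = 62 the peach used-car seller receives 7536 − 100 × 62 = 1336.
Deviating to w = 0 yields 2920 instead.
Gain from deviating: 2920 − 1336 = 1584.00.
The gain is positive, so the peach type's incentive-compatibility constraint is violated — this profile is not a separating equilibrium.

1584.00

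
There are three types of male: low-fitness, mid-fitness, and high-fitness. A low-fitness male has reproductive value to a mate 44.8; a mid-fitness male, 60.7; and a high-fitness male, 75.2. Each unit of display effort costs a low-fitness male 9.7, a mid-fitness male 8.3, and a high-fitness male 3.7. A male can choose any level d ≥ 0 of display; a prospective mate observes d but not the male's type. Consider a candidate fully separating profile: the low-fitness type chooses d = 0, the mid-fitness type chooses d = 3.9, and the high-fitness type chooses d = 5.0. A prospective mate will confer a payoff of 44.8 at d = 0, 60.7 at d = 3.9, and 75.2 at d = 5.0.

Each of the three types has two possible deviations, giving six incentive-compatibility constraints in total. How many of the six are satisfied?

Low-fitness (own payoff 44.8): to d=3.9 gives 60.7 − 9.7×3.9 = 22.87 → no gain ✓; to d=5.0 gives 75.2 − 9.7×5.0 = 26.7 → no gain ✓.
Mid-fitness (own payoff 60.7 − 8.3×3.9 = 28.33): to d=0 gives 44.8 → profitable ✗; to d=5.0 gives 75.2 − 8.3×5.0 = 33.7 → profitable ✗.
High-fitness (own payoff 75.2 − 3.7×5.0 = 56.7): to d=0 gives 44.8 → no gain ✓; to d=3.9 gives 60.7 − 3.7×3.9 = 46.27 → no gain ✓.
4 of the 6 constraints hold; not an equilibrium.

4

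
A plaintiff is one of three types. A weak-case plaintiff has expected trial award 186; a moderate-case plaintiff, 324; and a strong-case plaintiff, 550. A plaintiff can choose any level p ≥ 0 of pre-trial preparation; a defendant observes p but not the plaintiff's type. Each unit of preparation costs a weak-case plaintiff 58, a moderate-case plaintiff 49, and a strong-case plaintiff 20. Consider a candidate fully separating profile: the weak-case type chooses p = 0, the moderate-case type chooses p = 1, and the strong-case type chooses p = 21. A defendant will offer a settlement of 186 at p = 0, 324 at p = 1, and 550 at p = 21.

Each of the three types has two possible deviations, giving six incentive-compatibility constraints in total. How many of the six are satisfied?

Moderate-case (own payoff 324 − 49×1 = 275): to p=0 gives 186 → no gain ✓; to p=21 gives 550 − 49×21 = -479 → no gain ✓.
Strong-case (own payoff 550 − 20×21 = 130): to p=0 gives 186 → profitable ✗; to p=1 gives 324 − 20×1 = 304 → profitable ✗.
Weak-case (own payoff 186): to p=1 gives 324 − 58×1 = 266 → profitable ✗; to p=21 gives 550 − 58×21 = -668 → no gain ✓.
3 of the 6 constraints hold; not an equilibrium.

3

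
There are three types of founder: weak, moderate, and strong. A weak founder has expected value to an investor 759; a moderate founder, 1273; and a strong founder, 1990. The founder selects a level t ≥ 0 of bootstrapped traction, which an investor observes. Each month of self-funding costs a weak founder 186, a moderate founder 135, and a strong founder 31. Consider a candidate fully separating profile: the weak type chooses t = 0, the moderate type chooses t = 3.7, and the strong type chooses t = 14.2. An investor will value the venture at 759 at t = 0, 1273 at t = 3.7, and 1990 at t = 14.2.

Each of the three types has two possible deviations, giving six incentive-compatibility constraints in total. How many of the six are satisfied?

Moderate (own payoff 1273 − 135×3.7 = 773.5): to t=0 gives 759 → no gain ✓; to t=14.2 gives 1990 − 135×14.2 = 73 → no gain ✓.
Weak (own payoff 759): to t=3.7 gives 1273 − 186×3.7 = 584.8 → no gain ✓; to t=14.2 gives 1990 − 186×14.2 = -651.2 → no gain ✓.
Strong (own payoff 1990 − 31×14.2 = 1549.8): to t=0 gives 759 → no gain ✓; to t=3.7 gives 1273 − 31×3.7 = 1158.3 → no gain ✓.
6 of the 6 constraints hold; this profile is a separating equilibrium.

6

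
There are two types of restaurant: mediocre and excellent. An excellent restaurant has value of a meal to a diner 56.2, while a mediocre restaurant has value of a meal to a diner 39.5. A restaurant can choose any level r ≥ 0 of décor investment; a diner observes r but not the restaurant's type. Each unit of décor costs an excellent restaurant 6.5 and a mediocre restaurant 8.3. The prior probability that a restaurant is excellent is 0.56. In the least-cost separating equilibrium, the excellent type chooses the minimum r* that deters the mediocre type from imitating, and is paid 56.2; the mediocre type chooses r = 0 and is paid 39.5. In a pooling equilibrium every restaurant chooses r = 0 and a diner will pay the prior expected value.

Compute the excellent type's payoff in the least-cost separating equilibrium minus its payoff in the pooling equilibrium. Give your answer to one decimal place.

-5.7

Least-cost separating signal: r* solves 39.5 = 56.2 − 8.3·r*, so r* = (56.2 − 39.5)/8.3 ≈ 2.0120.
Excellent type's separating payoff: 56.2 − 6.5 × r* = 56.2 − 6.5 × (56.2 − 39.5)/8.3 = 56.2 − 108.55/8.3 ≈ 43.122.
Pooling payoff: 0.56 × 56.2 + 0.44 × 39.5 = 48.852.
Difference: 43.122 − 48.852 = -5.73, i.e. -5.7 to one decimal place.
The excellent type would prefer the pooling outcome.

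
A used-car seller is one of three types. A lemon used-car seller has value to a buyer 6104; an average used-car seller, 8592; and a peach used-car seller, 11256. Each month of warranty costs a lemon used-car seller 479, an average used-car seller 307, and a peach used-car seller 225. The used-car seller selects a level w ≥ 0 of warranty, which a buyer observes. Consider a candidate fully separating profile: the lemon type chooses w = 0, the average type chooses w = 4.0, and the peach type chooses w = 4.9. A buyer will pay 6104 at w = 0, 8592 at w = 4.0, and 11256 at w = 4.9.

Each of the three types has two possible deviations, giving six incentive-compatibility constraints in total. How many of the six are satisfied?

Average (own payoff 8592 − 307×4.0 = 7364): to w=0 gives 6104 → no gain ✓; to w=4.9 gives 11256 − 307×4.9 = 9751.7 → profitable ✗.
Lemon (own payoff 6104): to w=4.0 gives 8592 − 479×4.0 = 6676 → profitable ✗; to w=4.9 gives 11256 − 479×4.9 = 8908.9 → profitable ✗.
Peach (own payoff 11256 − 225×4.9 = 10153.5): to w=0 gives 6104 → no gain ✓; to w=4.0 gives 8592 − 225×4.0 = 7692 → no gain ✓.
3 of the 6 constraints hold; not an equilibrium.

3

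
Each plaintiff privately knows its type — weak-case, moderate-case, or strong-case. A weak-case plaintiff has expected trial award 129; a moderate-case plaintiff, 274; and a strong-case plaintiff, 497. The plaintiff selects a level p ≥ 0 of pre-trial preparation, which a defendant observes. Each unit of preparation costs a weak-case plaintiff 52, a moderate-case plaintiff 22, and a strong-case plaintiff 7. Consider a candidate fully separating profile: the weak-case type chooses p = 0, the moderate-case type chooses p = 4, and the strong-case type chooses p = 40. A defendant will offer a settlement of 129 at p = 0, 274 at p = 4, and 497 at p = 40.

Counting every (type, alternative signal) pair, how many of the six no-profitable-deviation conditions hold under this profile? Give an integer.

Strong-case (own payoff 497 − 7×40 = 217): to p=0 gives 129 → no gain ✓; to p=4 gives 274 − 7×4 = 246 → profitable ✗.
Weak-case (own payoff 129): to p=4 gives 274 − 52×4 = 66 → no gain ✓; to p=40 gives 497 − 52×40 = -1583 → no gain ✓.
Moderate-case (own payoff 274 − 22×4 = 186): to p=0 gives 129 → no gain ✓; to p=40 gives 497 − 22×40 = -383 → no gain ✓.
5 of the 6 constraints hold; not an equilibrium.

5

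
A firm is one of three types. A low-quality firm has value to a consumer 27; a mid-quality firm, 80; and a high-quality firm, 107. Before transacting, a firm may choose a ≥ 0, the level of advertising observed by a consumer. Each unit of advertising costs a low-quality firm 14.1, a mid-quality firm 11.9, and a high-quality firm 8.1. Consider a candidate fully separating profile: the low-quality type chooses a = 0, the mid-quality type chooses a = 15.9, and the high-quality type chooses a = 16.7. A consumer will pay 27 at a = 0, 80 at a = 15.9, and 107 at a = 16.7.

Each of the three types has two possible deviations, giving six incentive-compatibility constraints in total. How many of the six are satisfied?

3

Mid-quality (own payoff 80 − 11.9×15.9 = -109.21): to a=0 gives 27 → profitable ✗; to a=16.7 gives 107 − 11.9×16.7 = -91.73 → profitable ✗.
High-quality (own payoff 107 − 8.1×16.7 = -28.27): to a=0 gives 27 → profitable ✗; to a=15.9 gives 80 − 8.1×15.9 = -48.79 → no gain ✓.
Low-quality (own payoff 27): to a=15.9 gives 80 − 14.1×15.9 = -144.19 → no gain ✓; to a=16.7 gives 107 − 14.1×16.7 = -128.47 → no gain ✓.
3 of the 6 constraints hold; not an equilibrium.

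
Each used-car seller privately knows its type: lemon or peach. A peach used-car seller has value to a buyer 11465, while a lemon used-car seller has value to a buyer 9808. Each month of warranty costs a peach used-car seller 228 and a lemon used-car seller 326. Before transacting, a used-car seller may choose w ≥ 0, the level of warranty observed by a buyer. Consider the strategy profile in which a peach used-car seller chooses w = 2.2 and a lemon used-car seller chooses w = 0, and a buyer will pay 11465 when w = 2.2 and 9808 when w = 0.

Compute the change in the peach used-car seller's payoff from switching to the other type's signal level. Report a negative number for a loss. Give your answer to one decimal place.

Playing w = 2.2 the peach used-car seller receives 11465 − 228 × 2.2 = 10963.4.
Deviating to w = 0 yields 9808 instead.
Gain from deviating: 9808 − 10963.4 = -1155.4.
The gain is negative, so the peach type's incentive-compatibility constraint is satisfied.

-1155.4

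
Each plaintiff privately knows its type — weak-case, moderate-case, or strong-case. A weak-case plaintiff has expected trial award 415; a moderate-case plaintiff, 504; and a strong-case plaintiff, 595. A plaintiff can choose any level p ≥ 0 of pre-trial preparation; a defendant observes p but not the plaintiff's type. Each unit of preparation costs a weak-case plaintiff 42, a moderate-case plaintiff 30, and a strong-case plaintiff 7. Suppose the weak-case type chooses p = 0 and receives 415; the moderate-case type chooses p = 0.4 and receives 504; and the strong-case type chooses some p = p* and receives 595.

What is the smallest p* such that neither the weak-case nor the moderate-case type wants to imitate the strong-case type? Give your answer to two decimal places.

Weak-case type (on-path payoff 415) won't mimic when 415 ≥ 595 − 42·p*, i.e. p* ≥ 4.29.
Moderate-case type (on-path payoff 504 − 30×0.4 = 492) won't mimic when 492 ≥ 595 − 30·p*, i.e. p* ≥ 3.43.
Both must hold, so p* = max(4.29, 3.43) = 4.29. The weak-case type's constraint binds.

4.29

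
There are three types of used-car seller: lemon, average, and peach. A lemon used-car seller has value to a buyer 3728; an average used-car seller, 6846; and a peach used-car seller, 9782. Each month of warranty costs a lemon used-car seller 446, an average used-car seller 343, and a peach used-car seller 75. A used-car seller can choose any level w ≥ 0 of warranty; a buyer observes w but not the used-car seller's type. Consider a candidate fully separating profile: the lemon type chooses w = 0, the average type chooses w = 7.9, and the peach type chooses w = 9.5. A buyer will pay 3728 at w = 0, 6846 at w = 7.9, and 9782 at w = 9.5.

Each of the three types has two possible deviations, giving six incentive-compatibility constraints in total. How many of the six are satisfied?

4

Lemon (own payoff 3728): to w=7.9 gives 6846 − 446×7.9 = 3322.6 → no gain ✓; to w=9.5 gives 9782 − 446×9.5 = 5545 → profitable ✗.
Average (own payoff 6846 − 343×7.9 = 4136.3): to w=0 gives 3728 → no gain ✓; to w=9.5 gives 9782 − 343×9.5 = 6523.5 → profitable ✗.
Peach (own payoff 9782 − 75×9.5 = 9069.5): to w=0 gives 3728 → no gain ✓; to w=7.9 gives 6846 − 75×7.9 = 6253.5 → no gain ✓.
4 of the 6 constraints hold; not an equilibrium.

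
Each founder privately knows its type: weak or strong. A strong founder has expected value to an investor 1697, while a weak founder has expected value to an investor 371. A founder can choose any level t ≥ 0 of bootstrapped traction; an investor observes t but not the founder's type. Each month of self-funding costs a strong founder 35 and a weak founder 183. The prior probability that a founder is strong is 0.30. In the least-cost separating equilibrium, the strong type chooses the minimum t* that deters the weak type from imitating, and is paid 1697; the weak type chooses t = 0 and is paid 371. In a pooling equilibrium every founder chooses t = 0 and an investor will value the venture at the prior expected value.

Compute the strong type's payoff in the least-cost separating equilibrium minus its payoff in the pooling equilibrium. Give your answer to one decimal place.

Least-cost separating signal: t* solves 371 = 1697 − 183·t*, so t* = (1697 − 371)/183 ≈ 7.2459.
Strong type's separating payoff: 1697 − 35 × t* = 1697 − 35 × (1697 − 371)/183 = 1697 − 46410/183 ≈ 1443.393.
Pooling payoff: 0.30 × 1697 + 0.70 × 371 = 768.8.
Difference: 1443.393 − 768.8 = 674.593, i.e. 674.6 to one decimal place.
The strong type prefers to separate.

674.6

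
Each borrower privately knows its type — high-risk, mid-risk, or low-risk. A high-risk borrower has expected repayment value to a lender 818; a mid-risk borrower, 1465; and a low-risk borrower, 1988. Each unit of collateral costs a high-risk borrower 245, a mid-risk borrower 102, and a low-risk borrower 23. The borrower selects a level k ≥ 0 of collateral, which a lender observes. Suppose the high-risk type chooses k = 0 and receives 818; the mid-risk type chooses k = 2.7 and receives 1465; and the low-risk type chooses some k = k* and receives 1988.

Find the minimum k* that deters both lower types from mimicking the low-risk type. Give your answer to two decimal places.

7.83

High-risk type (on-path payoff 818) won't mimic when 818 ≥ 1988 − 245·k*, i.e. k* ≥ 4.78.
Mid-risk type (on-path payoff 1465 − 102×2.7 = 1189.6) won't mimic when 1189.6 ≥ 1988 − 102·k*, i.e. k* ≥ 7.83.
Both must hold, so k* = max(4.78, 7.83) = 7.83. The mid-risk type's constraint binds.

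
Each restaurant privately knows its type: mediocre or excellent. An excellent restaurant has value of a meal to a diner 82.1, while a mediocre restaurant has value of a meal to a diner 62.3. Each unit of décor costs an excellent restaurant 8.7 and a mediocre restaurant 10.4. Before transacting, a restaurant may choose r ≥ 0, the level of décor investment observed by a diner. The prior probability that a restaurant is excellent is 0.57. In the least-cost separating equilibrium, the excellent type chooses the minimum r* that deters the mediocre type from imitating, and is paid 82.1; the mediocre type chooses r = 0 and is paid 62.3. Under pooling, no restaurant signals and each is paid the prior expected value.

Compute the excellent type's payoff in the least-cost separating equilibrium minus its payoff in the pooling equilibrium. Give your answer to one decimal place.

Least-cost separating signal: r* solves 62.3 = 82.1 − 10.4·r*, so r* = (82.1 − 62.3)/10.4 ≈ 1.9038.
Excellent type's separating payoff: 82.1 − 8.7 × r* = 82.1 − 8.7 × (82.1 − 62.3)/10.4 = 82.1 − 172.26/10.4 ≈ 65.537.
Pooling payoff: 0.57 × 82.1 + 0.43 × 62.3 = 73.586.
Difference: 65.537 − 73.586 = -8.049, i.e. -8.0 to one decimal place.
The excellent type would prefer the pooling outcome.

-8.0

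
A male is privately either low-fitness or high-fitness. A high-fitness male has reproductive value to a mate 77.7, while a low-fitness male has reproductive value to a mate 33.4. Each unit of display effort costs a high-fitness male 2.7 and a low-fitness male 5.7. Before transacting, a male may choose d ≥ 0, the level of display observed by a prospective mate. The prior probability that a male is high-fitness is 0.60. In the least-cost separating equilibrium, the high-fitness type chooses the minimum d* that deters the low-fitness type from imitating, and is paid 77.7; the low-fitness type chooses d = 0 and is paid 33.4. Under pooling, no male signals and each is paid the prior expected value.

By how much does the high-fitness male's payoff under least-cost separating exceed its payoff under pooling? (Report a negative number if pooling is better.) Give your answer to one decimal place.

-3.3

Least-cost separating signal: d* solves 33.4 = 77.7 − 5.7·d*, so d* = (77.7 − 33.4)/5.7 ≈ 7.7719.
High-fitness type's separating payoff: 77.7 − 2.7 × d* = 77.7 − 2.7 × (77.7 − 33.4)/5.7 = 77.7 − 119.61/5.7 ≈ 56.716.
Pooling payoff: 0.60 × 77.7 + 0.40 × 33.4 = 59.98.
Difference: 56.716 − 59.98 = -3.264, i.e. -3.3 to one decimal place.
The high-fitness type would prefer the pooling outcome.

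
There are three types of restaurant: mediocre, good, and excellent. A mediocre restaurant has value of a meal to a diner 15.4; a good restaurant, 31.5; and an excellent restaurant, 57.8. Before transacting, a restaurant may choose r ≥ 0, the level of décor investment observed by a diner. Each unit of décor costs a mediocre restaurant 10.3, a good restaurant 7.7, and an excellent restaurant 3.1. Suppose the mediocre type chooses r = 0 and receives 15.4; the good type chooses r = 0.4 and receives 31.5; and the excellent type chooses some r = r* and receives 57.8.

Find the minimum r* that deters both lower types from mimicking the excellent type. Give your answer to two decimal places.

4.12

Mediocre type (on-path payoff 15.4) won't mimic when 15.4 ≥ 57.8 − 10.3·r*, i.e. r* ≥ 4.12.
Good type (on-path payoff 31.5 − 7.7×0.4 = 28.42) won't mimic when 28.42 ≥ 57.8 − 7.7·r*, i.e. r* ≥ 3.82.
Both must hold, so r* = max(4.12, 3.82) = 4.12. The mediocre type's constraint binds.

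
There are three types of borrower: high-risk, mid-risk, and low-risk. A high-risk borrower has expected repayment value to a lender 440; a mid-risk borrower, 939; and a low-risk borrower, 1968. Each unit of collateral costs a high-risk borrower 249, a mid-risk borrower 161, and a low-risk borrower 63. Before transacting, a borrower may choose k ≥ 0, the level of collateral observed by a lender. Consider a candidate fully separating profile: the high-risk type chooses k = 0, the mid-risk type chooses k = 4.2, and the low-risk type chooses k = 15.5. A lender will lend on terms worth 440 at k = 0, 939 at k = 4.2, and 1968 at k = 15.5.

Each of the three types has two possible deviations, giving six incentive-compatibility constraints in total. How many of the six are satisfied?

5

Mid-risk (own payoff 939 − 161×4.2 = 262.8): to k=0 gives 440 → profitable ✗; to k=15.5 gives 1968 − 161×15.5 = -527.5 → no gain ✓.
Low-risk (own payoff 1968 − 63×15.5 = 991.5): to k=0 gives 440 → no gain ✓; to k=4.2 gives 939 − 63×4.2 = 674.4 → no gain ✓.
High-risk (own payoff 440): to k=4.2 gives 939 − 249×4.2 = -106.8 → no gain ✓; to k=15.5 gives 1968 − 249×15.5 = -1891.5 → no gain ✓.
5 of the 6 constraints hold; not an equilibrium.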